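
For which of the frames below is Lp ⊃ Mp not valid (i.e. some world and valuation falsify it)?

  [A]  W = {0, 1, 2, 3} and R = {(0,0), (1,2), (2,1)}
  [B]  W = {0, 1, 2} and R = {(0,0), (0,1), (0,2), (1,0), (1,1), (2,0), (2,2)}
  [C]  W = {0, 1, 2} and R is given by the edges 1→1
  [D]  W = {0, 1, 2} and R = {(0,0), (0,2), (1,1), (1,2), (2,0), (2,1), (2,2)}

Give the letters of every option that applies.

A, C

The schema Lp ⊃ Mp is axiom D; it is valid on a frame iff R is serial.
(A) R is not serial (3 has no R-successor), so the schema fails here.
(B) R is serial (every world has an R-successor), so the schema is valid here.
(C) R is not serial (0 has no R-successor), so the schema fails here.
(D) R is serial (every world has an R-successor), so the schema is valid here.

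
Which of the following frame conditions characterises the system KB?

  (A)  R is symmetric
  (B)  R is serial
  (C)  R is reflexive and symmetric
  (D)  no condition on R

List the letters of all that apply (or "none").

A

(A) KB is sound and complete for exactly this class.
(B) this class determines D, not KB.
(C) this class determines B (= KTB), not KB.
(D) this class determines K, not KB.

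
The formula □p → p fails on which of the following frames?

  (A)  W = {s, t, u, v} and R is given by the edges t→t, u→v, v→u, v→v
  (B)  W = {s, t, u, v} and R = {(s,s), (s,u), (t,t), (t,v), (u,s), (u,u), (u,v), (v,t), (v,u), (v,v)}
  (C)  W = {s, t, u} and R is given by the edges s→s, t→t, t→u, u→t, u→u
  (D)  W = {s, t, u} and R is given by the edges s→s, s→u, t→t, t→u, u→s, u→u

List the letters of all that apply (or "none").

A

The schema □p → p is axiom T; it is valid on a frame iff R is reflexive.
(A) R is not reflexive (not s R s), so the schema fails here.
(B) R is reflexive (each world relates to itself), so the schema is valid here.
(C) R is reflexive (each world relates to itself), so the schema is valid here.
(D) R is reflexive (each world relates to itself), so the schema is valid here.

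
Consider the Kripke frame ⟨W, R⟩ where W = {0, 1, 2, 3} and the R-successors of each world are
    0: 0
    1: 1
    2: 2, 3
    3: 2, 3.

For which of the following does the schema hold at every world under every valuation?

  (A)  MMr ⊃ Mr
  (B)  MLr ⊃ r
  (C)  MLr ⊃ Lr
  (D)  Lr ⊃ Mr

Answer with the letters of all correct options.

R is symmetric: every R-edge is matched by its reverse.
R is transitive: R is closed under composition.
R is euclidean: any two R-successors of the same world are R-related.
R is serial: every world has an R-successor.
(A) MMr ⊃ Mr is the dual of axiom 4, which corresponds to transitivity. R is transitive — valid.
(B) MLr ⊃ r is the dual of axiom B, which corresponds to symmetry. R is symmetric — valid.
(C) the dual of axiom 5: valid iff R is euclidean. R is euclidean — valid.
(D) Lr ⊃ Mr is axiom D; it is valid on a frame exactly when R is serial. R is serial, so valid.

A, B, C, D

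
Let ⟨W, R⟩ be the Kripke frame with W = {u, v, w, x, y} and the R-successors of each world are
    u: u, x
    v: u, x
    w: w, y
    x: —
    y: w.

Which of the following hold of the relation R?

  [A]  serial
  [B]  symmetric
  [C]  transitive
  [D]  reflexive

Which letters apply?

none

(A) not serial: x has no R-successor.
(B) not symmetric: u R x but not x R u.
(C) not transitive: y R w and w R y but not y R y.
(D) not reflexive: not v R v.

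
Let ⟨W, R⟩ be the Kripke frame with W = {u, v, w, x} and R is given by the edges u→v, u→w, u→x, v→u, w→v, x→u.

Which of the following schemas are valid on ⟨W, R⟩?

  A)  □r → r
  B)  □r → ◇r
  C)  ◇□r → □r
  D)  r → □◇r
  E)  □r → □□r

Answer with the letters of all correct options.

R is not reflexive: not u R u.
R is not symmetric: u R w but not w R u.
R is not transitive: u R v and v R u but not u R u.
R is not euclidean: u R v and u R w but not v R w.
R is serial: every world has an R-successor.
(A) □r → r (axiom T) characterises the reflexive frames. R is not reflexive — not valid.
(B) □r → ◇r is axiom D; it is valid on a frame exactly when R is serial. R is serial, so valid.
(C) ◇□r → □r is the dual of axiom 5, which corresponds to the euclidean property. R is not euclidean — not valid.
(D) r → □◇r is axiom B; it is valid on a frame exactly when R is symmetric. R is not symmetric, so not valid.
(E) □r → □□r (axiom 4) characterises the transitive frames. R is not transitive — not valid.

B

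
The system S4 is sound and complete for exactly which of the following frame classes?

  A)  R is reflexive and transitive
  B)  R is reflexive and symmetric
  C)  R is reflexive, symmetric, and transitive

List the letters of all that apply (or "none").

(A) S4 is sound and complete for exactly this class.
(B) this class determines B (= KTB), not S4.
(C) this class determines S5, not S4.

A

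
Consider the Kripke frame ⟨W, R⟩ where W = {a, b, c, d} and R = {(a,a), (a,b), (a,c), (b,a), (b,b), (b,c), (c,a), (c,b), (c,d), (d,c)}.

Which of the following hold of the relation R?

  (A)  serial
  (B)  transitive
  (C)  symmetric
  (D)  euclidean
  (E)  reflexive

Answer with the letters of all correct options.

(A) serial: every world has an R-successor.
(B) not transitive: a R c and c R d but not a R d.
(C) symmetric: every R-edge is matched by its reverse.
(D) not euclidean: c R a and c R d but not a R d.
(E) not reflexive: not c R c.

A, C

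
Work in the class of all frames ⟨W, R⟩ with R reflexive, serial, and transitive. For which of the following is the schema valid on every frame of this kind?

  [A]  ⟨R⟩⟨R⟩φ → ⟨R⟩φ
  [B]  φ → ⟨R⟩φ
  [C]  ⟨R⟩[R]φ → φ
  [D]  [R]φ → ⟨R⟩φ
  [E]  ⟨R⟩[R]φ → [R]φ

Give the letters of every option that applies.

A, B, D

(A) ⟨R⟩⟨R⟩φ → ⟨R⟩φ is the dual of axiom 4; it is valid on a frame exactly when R is transitive. Every such R is transitive, so valid.
(B) φ → ⟨R⟩φ is the dual of axiom T; it is valid on a frame exactly when R is reflexive. Every such R is reflexive, so valid.
(C) ⟨R⟩[R]φ → φ (the dual of axiom B) characterises the symmetric frames. Such an R need not be symmetric — not valid.
(D) [R]φ → ⟨R⟩φ is axiom D; it is valid on a frame exactly when R is serial. Every such R is serial, so valid.
(E) ⟨R⟩[R]φ → [R]φ is the dual of axiom 5; it is valid on a frame exactly when R is euclidean. Such an R need not be euclidean, so not valid.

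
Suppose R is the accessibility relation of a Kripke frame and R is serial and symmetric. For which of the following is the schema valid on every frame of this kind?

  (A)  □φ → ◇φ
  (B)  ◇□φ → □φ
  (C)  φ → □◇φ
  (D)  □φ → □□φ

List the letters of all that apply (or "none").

A, C

(A) □φ → ◇φ is axiom D; it is valid on a frame exactly when R is serial. Every such R is serial, so valid.
(B) ◇□φ → □φ (the dual of axiom 5) characterises the euclidean frames. Such an R need not be euclidean — not valid.
(C) axiom B: valid iff R is symmetric. Every such R is symmetric — valid.
(D) □φ → □□φ is axiom 4; it is valid on a frame exactly when R is transitive. Such an R need not be transitive, so not valid.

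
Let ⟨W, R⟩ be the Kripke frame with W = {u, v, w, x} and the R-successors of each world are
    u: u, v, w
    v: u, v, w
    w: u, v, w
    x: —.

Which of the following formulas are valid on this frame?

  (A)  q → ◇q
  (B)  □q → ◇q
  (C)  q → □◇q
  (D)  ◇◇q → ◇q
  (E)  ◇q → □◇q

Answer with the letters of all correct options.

C, D, E

R is not reflexive: not x R x.
R is symmetric: every R-edge is matched by its reverse.
R is transitive: R is closed under composition.
R is euclidean: any two R-successors of the same world are R-related.
R is not serial: x has no R-successor.
(A) the dual of axiom T: valid iff R is reflexive. R is not reflexive — not valid.
(B) □q → ◇q (axiom D) characterises the serial frames. R is not serial — not valid.
(C) q → □◇q (axiom B) characterises the symmetric frames. R is symmetric — valid.
(D) ◇◇q → ◇q (the dual of axiom 4) characterises the transitive frames. R is transitive — valid.
(E) ◇q → □◇q is axiom 5; it is valid on a frame exactly when R is euclidean. R is euclidean, so valid.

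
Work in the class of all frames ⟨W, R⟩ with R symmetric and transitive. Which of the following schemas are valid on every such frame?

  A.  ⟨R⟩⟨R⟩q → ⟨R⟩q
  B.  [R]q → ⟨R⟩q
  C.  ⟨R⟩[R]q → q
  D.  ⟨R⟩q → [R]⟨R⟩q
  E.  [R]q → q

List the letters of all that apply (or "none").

A symmetric transitive relation is euclidean (uRv and uRw give vRu by symmetry, then vRw by transitivity).
(A) the dual of axiom 4: valid iff R is transitive. Every such R is transitive — valid.
(B) [R]q → ⟨R⟩q (axiom D) characterises the serial frames. Such an R need not be serial — not valid.
(C) ⟨R⟩[R]q → q (the dual of axiom B) characterises the symmetric frames. Every such R is symmetric — valid.
(D) axiom 5: valid iff R is euclidean. Every such R is euclidean — valid.
(E) [R]q → q is axiom T, which corresponds to reflexivity. Such an R need not be reflexive — not valid.

A, C, D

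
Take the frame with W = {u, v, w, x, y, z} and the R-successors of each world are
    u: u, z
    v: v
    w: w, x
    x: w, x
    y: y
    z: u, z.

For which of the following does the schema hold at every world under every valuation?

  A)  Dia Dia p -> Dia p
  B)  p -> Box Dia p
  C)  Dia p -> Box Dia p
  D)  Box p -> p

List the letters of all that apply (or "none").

R is reflexive: each world relates to itself.
R is symmetric: every R-edge is matched by its reverse.
R is transitive: R is closed under composition.
R is euclidean: any two R-successors of the same world are R-related.
(A) the dual of axiom 4: valid iff R is transitive. R is transitive — valid.
(B) p -> Box Dia p is axiom B; it is valid on a frame exactly when R is symmetric. R is symmetric, so valid.
(C) axiom 5: valid iff R is euclidean. R is euclidean — valid.
(D) Box p -> p is axiom T; it is valid on a frame exactly when R is reflexive. R is reflexive, so valid.

A, B, C, D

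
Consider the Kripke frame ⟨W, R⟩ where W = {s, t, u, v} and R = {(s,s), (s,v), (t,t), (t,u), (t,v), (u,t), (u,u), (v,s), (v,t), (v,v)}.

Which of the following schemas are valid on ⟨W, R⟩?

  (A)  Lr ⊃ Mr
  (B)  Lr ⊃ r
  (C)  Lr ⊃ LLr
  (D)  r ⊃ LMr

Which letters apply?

R is reflexive: each world relates to itself.
R is symmetric: every R-edge is matched by its reverse.
R is not transitive: s R v and v R t but not s R t.
R is serial: every world has an R-successor.
(A) Lr ⊃ Mr is axiom D, which corresponds to seriality. R is serial — valid.
(B) axiom T: valid iff R is reflexive. R is reflexive — valid.
(C) Lr ⊃ LLr is axiom 4; it is valid on a frame exactly when R is transitive. R is not transitive, so not valid.
(D) r ⊃ LMr is axiom B; it is valid on a frame exactly when R is symmetric. R is symmetric, so valid.

A, B, D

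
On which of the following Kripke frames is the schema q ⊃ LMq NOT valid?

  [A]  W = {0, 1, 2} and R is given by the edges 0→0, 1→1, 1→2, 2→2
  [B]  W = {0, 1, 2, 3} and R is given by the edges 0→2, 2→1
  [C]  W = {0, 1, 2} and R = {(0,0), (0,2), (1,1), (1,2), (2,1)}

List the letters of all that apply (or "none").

A, B, C

The schema q ⊃ LMq is axiom B; it is valid on a frame iff R is symmetric.
(A) R is not symmetric (1 R 2 but not 2 R 1), so the schema fails here.
(B) R is not symmetric (0 R 2 but not 2 R 0), so the schema fails here.
(C) R is not symmetric (0 R 2 but not 2 R 0), so the schema fails here.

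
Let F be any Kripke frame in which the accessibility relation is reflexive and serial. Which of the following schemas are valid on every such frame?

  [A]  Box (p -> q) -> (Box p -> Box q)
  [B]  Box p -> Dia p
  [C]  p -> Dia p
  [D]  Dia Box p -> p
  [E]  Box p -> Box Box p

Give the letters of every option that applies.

A, B, C

(A) this is just K, valid on every normal frame.
(B) Box p -> Dia p (axiom D) characterises the serial frames. Every such R is serial — valid.
(C) p -> Dia p is the dual of axiom T, which corresponds to reflexivity. Every such R is reflexive — valid.
(D) Dia Box p -> p is the dual of axiom B; it is valid on a frame exactly when R is symmetric. Such an R need not be symmetric, so not valid.
(E) axiom 4: valid iff R is transitive. Such an R need not be transitive — not valid.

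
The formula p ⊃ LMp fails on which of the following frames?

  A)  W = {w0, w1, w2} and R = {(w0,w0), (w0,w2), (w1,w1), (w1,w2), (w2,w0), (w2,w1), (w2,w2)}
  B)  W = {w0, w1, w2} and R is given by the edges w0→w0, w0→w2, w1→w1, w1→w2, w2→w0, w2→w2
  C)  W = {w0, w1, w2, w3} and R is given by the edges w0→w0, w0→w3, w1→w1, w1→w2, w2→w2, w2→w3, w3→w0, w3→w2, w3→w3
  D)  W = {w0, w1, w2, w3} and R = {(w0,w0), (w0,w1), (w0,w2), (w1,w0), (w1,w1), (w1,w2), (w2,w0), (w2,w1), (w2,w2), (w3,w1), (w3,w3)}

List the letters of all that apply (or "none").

B, C, D

The schema p ⊃ LMp is axiom B; it is valid on a frame iff R is symmetric.
(A) R is symmetric (every R-edge is matched by its reverse), so the schema is valid here.
(B) R is not symmetric (w1 R w2 but not w2 R w1), so the schema fails here.
(C) R is not symmetric (w1 R w2 but not w2 R w1), so the schema fails here.
(D) R is not symmetric (w3 R w1 but not w1 R w3), so the schema fails here.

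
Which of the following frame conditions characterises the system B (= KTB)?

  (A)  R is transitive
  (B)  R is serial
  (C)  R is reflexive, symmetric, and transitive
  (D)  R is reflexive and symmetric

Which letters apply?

(A) this class determines K4, not B (= KTB).
(B) this class determines D, not B (= KTB).
(C) this class determines S5, not B (= KTB).
(D) B (= KTB) is sound and complete for exactly this class.

D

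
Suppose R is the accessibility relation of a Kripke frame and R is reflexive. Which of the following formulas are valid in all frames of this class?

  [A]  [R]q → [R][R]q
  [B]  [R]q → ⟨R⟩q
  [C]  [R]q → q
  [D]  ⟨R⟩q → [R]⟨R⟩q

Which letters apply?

A reflexive relation is serial.
(A) [R]q → [R][R]q (axiom 4) characterises the transitive frames. Such an R need not be transitive — not valid.
(B) [R]q → ⟨R⟩q (axiom D) characterises the serial frames. Every such R is serial — valid.
(C) [R]q → q is axiom T; it is valid on a frame exactly when R is reflexive. Every such R is reflexive, so valid.
(D) ⟨R⟩q → [R]⟨R⟩q is axiom 5; it is valid on a frame exactly when R is euclidean. Such an R need not be euclidean, so not valid.

B, C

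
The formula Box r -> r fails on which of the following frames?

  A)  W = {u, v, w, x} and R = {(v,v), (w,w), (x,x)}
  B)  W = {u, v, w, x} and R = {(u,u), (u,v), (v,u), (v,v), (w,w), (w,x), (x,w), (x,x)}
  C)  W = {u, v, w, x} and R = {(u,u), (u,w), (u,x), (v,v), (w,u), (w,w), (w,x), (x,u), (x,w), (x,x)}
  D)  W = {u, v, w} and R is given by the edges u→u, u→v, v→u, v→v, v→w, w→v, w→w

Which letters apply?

The schema Box r -> r is axiom T; it is valid on a frame iff R is reflexive.
(A) R is not reflexive (not u R u), so the schema fails here.
(B) R is reflexive (each world relates to itself), so the schema is valid here.
(C) R is reflexive (each world relates to itself), so the schema is valid here.
(D) R is reflexive (each world relates to itself), so the schema is valid here.

A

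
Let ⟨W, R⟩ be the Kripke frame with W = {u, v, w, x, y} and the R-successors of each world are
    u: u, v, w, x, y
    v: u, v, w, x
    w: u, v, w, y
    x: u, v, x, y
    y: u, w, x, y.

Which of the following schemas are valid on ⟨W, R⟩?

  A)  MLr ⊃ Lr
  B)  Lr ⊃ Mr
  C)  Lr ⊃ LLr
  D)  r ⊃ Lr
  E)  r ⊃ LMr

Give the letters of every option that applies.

R is symmetric: every R-edge is matched by its reverse.
R is not transitive: v R u and u R y but not v R y.
R is not euclidean: u R v and u R y but not v R y.
R is serial: every world has an R-successor.
R is not a subset of the identity: u R v with u ≠ v.
(A) the dual of axiom 5: valid iff R is euclidean. R is not euclidean — not valid.
(B) Lr ⊃ Mr is axiom D, which corresponds to seriality. R is serial — valid.
(C) Lr ⊃ LLr is axiom 4; it is valid on a frame exactly when R is transitive. R is not transitive, so not valid.
(D) r ⊃ Lr is valid only on frames where every R-edge is a self-loop. Here R ⊄ identity — not valid.
(E) r ⊃ LMr is axiom B, which corresponds to symmetry. R is symmetric — valid.

B, E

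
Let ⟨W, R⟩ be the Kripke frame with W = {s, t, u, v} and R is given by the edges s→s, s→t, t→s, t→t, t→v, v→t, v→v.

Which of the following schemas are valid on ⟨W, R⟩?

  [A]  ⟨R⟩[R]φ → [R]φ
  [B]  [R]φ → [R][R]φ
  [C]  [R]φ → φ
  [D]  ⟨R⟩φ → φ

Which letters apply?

none

R is not reflexive: not u R u.
R is not transitive: s R t and t R v but not s R v.
R is not euclidean: t R s and t R v but not s R v.
R is not a subset of the identity: s R t with s ≠ t.
(A) ⟨R⟩[R]φ → [R]φ (the dual of axiom 5) characterises the euclidean frames. R is not euclidean — not valid.
(B) [R]φ → [R][R]φ is axiom 4; it is valid on a frame exactly when R is transitive. R is not transitive, so not valid.
(C) [R]φ → φ (axiom T) characterises the reflexive frames. R is not reflexive — not valid.
(D) ⟨R⟩φ → φ is the converse of T; it holds exactly when R ⊆ identity. Here R ⊄ identity — not valid.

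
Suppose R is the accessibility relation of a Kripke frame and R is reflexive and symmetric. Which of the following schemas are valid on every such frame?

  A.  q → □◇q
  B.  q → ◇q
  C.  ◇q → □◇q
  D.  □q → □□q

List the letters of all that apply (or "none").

Reflexive relations are serial.
(A) axiom B: valid iff R is symmetric. Every such R is symmetric — valid.
(B) the dual of axiom T: valid iff R is reflexive. Every such R is reflexive — valid.
(C) ◇q → □◇q (axiom 5) characterises the euclidean frames. Such an R need not be euclidean — not valid.
(D) □q → □□q (axiom 4) characterises the transitive frames. Such an R need not be transitive — not valid.

A, B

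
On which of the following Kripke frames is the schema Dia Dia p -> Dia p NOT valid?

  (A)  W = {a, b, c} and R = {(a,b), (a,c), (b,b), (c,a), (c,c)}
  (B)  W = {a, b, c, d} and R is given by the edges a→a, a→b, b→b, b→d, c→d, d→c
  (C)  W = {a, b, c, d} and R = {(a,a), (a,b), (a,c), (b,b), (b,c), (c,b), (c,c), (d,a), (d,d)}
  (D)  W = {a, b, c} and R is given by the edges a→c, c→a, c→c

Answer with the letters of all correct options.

A, B, C, D

The schema Dia Dia p -> Dia p is the dual of axiom 4; it is valid on a frame iff R is transitive.
(A) R is not transitive (a R c and c R a but not a R a), so the schema fails here.
(B) R is not transitive (a R b and b R d but not a R d), so the schema fails here.
(C) R is not transitive (d R a and a R b but not d R b), so the schema fails here.
(D) R is not transitive (a R c and c R a but not a R a), so the schema fails here.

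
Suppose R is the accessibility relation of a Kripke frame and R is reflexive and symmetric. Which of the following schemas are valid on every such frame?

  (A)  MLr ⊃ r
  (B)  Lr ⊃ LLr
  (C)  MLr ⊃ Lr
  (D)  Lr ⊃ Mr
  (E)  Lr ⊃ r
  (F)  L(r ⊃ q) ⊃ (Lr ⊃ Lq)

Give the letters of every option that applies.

Reflexive relations are serial.
(A) MLr ⊃ r (the dual of axiom B) characterises the symmetric frames. Every such R is symmetric — valid.
(B) axiom 4: valid iff R is transitive. Such an R need not be transitive — not valid.
(C) MLr ⊃ Lr is the dual of axiom 5; it is valid on a frame exactly when R is euclidean. Such an R need not be euclidean, so not valid.
(D) Lr ⊃ Mr (axiom D) characterises the serial frames. Every such R is serial — valid.
(E) axiom T: valid iff R is reflexive. Every such R is reflexive — valid.
(F) this is just K, valid on every normal frame.

A, D, E, F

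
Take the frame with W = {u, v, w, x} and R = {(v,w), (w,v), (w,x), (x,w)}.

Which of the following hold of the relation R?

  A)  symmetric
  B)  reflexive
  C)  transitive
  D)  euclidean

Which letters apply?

(A) symmetric: every R-edge is matched by its reverse.
(B) not reflexive: not u R u.
(C) not transitive: v R w and w R v but not v R v.
(D) not euclidean: w R v and w R x but not v R x.

A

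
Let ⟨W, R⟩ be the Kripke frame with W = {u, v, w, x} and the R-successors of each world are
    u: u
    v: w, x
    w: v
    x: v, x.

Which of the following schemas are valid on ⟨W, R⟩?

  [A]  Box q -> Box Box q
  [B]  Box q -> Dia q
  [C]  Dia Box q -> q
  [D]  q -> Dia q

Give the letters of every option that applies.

R is not reflexive: not v R v.
R is symmetric: every R-edge is matched by its reverse.
R is not transitive: v R w and w R v but not v R v.
R is serial: every world has an R-successor.
(A) Box q -> Box Box q is axiom 4; it is valid on a frame exactly when R is transitive. R is not transitive, so not valid.
(B) Box q -> Dia q is axiom D, which corresponds to seriality. R is serial — valid.
(C) Dia Box q -> q is the dual of axiom B; it is valid on a frame exactly when R is symmetric. R is symmetric, so valid.
(D) q -> Dia q (the dual of axiom T) characterises the reflexive frames. R is not reflexive — not valid.

B, C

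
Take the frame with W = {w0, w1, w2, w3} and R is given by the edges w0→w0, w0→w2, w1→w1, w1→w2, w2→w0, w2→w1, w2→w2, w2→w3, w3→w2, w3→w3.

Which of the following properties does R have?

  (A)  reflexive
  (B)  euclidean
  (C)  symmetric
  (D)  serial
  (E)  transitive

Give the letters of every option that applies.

A, C, D

(A) reflexive: each world relates to itself.
(B) not euclidean: w2 R w0 and w2 R w1 but not w0 R w1.
(C) symmetric: every R-edge is matched by its reverse.
(D) serial: every world has an R-successor.
(E) not transitive: w0 R w2 and w2 R w1 but not w0 R w1.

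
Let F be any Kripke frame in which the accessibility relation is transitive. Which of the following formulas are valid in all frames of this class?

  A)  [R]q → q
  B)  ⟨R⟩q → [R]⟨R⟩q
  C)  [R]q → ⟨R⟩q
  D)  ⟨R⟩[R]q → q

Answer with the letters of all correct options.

(A) axiom T: valid iff R is reflexive. Such an R need not be reflexive — not valid.
(B) ⟨R⟩q → [R]⟨R⟩q (axiom 5) characterises the euclidean frames. Such an R need not be euclidean — not valid.
(C) [R]q → ⟨R⟩q (axiom D) characterises the serial frames. Such an R need not be serial — not valid.
(D) ⟨R⟩[R]q → q is the dual of axiom B, which corresponds to symmetry. Such an R need not be symmetric — not valid.

none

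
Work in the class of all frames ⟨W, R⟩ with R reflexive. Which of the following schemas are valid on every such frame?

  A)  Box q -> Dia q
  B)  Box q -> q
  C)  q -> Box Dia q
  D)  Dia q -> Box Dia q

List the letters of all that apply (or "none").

A, B

A reflexive relation is serial.
(A) Box q -> Dia q is axiom D; it is valid on a frame exactly when R is serial. Every such R is serial, so valid.
(B) Box q -> q is axiom T, which corresponds to reflexivity. Every such R is reflexive — valid.
(C) q -> Box Dia q is axiom B, which corresponds to symmetry. Such an R need not be symmetric — not valid.
(D) axiom 5: valid iff R is euclidean. Such an R need not be euclidean — not valid.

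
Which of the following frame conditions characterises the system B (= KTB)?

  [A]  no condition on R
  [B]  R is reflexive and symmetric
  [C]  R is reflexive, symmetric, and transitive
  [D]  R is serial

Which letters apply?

B

(A) this class determines K, not B (= KTB).
(B) B (= KTB) is sound and complete for exactly this class.
(C) this class determines S5, not B (= KTB).
(D) this class determines D, not B (= KTB).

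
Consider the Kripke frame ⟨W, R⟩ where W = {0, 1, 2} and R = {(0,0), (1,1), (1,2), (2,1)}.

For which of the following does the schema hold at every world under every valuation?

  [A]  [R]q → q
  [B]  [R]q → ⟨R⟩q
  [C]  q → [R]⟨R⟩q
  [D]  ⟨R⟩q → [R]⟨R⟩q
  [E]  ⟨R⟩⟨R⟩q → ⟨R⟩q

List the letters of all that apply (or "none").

B, C

R is not reflexive: not 2 R 2.
R is symmetric: every R-edge is matched by its reverse.
R is not transitive: 2 R 1 and 1 R 2 but not 2 R 2.
R is not euclidean: 1 R 2 and 1 R 2 but not 2 R 2.
R is serial: every world has an R-successor.
(A) [R]q → q is axiom T; it is valid on a frame exactly when R is reflexive. R is not reflexive, so not valid.
(B) [R]q → ⟨R⟩q (axiom D) characterises the serial frames. R is serial — valid.
(C) axiom B: valid iff R is symmetric. R is symmetric — valid.
(D) ⟨R⟩q → [R]⟨R⟩q is axiom 5; it is valid on a frame exactly when R is euclidean. R is not euclidean, so not valid.
(E) ⟨R⟩⟨R⟩q → ⟨R⟩q is the dual of axiom 4; it is valid on a frame exactly when R is transitive. R is not transitive, so not valid.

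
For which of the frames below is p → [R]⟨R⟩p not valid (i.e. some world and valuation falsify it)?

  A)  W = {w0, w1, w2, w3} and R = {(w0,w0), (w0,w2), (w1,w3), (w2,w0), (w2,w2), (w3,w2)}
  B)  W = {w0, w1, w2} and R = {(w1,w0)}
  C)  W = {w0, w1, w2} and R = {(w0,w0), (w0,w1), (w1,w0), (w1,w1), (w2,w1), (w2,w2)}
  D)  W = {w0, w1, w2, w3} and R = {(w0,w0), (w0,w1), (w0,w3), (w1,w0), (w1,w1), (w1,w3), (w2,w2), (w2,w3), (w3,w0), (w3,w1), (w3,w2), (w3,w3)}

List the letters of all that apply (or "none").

The schema p → [R]⟨R⟩p is axiom B; it is valid on a frame iff R is symmetric.
(A) R is not symmetric (w1 R w3 but not w3 R w1), so the schema fails here.
(B) R is not symmetric (w1 R w0 but not w0 R w1), so the schema fails here.
(C) R is not symmetric (w2 R w1 but not w1 R w2), so the schema fails here.
(D) R is symmetric (every R-edge is matched by its reverse), so the schema is valid here.

A, B, C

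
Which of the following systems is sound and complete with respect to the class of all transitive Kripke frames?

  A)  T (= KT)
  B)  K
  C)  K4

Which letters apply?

(A) T (= KT) is determined by the class of reflexive frames.
(B) K is determined by the class of arbitrary frames.
(C) K4 is determined by exactly this class.

C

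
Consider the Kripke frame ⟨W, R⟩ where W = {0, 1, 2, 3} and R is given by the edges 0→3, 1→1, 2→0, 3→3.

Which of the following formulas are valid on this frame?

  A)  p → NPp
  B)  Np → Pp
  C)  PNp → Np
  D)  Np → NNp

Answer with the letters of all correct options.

R is not symmetric: 0 R 3 but not 3 R 0.
R is not transitive: 2 R 0 and 0 R 3 but not 2 R 3.
R is not euclidean: 2 R 0 and 2 R 0 but not 0 R 0.
R is serial: every world has an R-successor.
(A) axiom B: valid iff R is symmetric. R is not symmetric — not valid.
(B) Np → Pp (axiom D) characterises the serial frames. R is serial — valid.
(C) PNp → Np is the dual of axiom 5; it is valid on a frame exactly when R is euclidean. R is not euclidean, so not valid.
(D) axiom 4: valid iff R is transitive. R is not transitive — not valid.

B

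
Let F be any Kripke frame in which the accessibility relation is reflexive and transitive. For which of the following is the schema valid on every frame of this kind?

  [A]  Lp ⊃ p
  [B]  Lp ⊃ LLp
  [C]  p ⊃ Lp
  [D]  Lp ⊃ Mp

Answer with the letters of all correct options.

A, B, D

Reflexive relations are serial.
(A) Lp ⊃ p is axiom T; it is valid on a frame exactly when R is reflexive. Every such R is reflexive, so valid.
(B) axiom 4: valid iff R is transitive. Every such R is transitive — valid.
(C) p ⊃ Lp (equivalent to ◇p→p) corresponds to R being a subset of the identity. Such an R need not be a subset of the identity, so not valid.
(D) Lp ⊃ Mp (axiom D) characterises the serial frames. Every such R is serial — valid.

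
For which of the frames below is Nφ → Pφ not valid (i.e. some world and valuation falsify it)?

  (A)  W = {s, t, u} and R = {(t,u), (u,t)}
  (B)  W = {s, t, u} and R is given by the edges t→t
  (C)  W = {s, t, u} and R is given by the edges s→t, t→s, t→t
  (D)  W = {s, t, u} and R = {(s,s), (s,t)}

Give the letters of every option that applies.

A, B, C, D

The schema Nφ → Pφ is axiom D; it is valid on a frame iff R is serial.
(A) R is not serial (s has no R-successor), so the schema fails here.
(B) R is not serial (s has no R-successor), so the schema fails here.
(C) R is not serial (u has no R-successor), so the schema fails here.
(D) R is not serial (t has no R-successor), so the schema fails here.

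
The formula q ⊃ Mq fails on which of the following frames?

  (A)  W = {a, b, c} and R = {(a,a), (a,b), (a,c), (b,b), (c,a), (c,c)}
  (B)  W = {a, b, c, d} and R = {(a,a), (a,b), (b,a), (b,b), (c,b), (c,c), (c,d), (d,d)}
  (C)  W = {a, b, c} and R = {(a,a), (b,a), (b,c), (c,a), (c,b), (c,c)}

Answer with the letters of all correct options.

C

The schema q ⊃ Mq is the dual of axiom T; it is valid on a frame iff R is reflexive.
(A) R is reflexive (each world relates to itself), so the schema is valid here.
(B) R is reflexive (each world relates to itself), so the schema is valid here.
(C) R is not reflexive (not b R b), so the schema fails here.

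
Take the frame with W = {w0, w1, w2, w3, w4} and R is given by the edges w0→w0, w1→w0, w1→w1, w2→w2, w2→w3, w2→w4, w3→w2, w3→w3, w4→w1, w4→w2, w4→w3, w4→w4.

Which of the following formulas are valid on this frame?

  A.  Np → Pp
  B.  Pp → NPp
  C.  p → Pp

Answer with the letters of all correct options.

A, C

R is reflexive: each world relates to itself.
R is not euclidean: w1 R w0 and w1 R w1 but not w0 R w1.
R is serial: every world has an R-successor.
(A) axiom D: valid iff R is serial. R is serial — valid.
(B) Pp → NPp is axiom 5; it is valid on a frame exactly when R is euclidean. R is not euclidean, so not valid.
(C) the dual of axiom T: valid iff R is reflexive. R is reflexive — valid.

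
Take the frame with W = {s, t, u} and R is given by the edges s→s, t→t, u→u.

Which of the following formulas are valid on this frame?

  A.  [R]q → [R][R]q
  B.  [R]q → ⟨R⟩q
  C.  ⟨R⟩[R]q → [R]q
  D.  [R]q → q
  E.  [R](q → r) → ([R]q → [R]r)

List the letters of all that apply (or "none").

R is reflexive: each world relates to itself.
R is transitive: R is closed under composition.
R is euclidean: any two R-successors of the same world are R-related.
R is serial: every world has an R-successor.
(A) [R]q → [R][R]q is axiom 4, which corresponds to transitivity. R is transitive — valid.
(B) [R]q → ⟨R⟩q is axiom D; it is valid on a frame exactly when R is serial. R is serial, so valid.
(C) the dual of axiom 5: valid iff R is euclidean. R is euclidean — valid.
(D) [R]q → q is axiom T; it is valid on a frame exactly when R is reflexive. R is reflexive, so valid.
(E) [R](q → r) → ([R]q → [R]r) is axiom K, valid on every Kripke frame — valid.

A, B, C, D, E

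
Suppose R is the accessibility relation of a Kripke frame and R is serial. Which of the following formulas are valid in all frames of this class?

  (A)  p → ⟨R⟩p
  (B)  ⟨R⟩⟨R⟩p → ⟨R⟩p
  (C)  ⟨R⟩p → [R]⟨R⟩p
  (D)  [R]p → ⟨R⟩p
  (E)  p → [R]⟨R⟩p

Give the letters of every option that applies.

D

(A) the dual of axiom T: valid iff R is reflexive. Such an R need not be reflexive — not valid.
(B) the dual of axiom 4: valid iff R is transitive. Such an R need not be transitive — not valid.
(C) ⟨R⟩p → [R]⟨R⟩p (axiom 5) characterises the euclidean frames. Such an R need not be euclidean — not valid.
(D) [R]p → ⟨R⟩p is axiom D; it is valid on a frame exactly when R is serial. Every such R is serial, so valid.
(E) p → [R]⟨R⟩p is axiom B; it is valid on a frame exactly when R is symmetric. Such an R need not be symmetric, so not valid.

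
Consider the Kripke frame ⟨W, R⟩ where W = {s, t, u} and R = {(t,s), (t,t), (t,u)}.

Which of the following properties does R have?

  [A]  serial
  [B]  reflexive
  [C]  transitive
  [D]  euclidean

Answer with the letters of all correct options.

(A) not serial: s has no R-successor.
(B) not reflexive: not s R s.
(C) transitive: R is closed under composition.
(D) not euclidean: t R s and t R t but not s R t.

C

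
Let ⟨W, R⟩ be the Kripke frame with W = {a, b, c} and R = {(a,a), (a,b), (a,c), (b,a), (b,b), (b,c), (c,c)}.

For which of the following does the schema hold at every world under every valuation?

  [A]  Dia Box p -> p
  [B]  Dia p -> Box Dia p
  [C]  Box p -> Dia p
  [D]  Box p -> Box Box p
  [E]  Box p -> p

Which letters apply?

C, D, E

R is reflexive: each world relates to itself.
R is not symmetric: a R c but not c R a.
R is transitive: R is closed under composition.
R is not euclidean: a R c and a R a but not c R a.
R is serial: every world has an R-successor.
(A) the dual of axiom B: valid iff R is symmetric. R is not symmetric — not valid.
(B) Dia p -> Box Dia p is axiom 5; it is valid on a frame exactly when R is euclidean. R is not euclidean, so not valid.
(C) Box p -> Dia p is axiom D; it is valid on a frame exactly when R is serial. R is serial, so valid.
(D) Box p -> Box Box p is axiom 4, which corresponds to transitivity. R is transitive — valid.
(E) Box p -> p (axiom T) characterises the reflexive frames. R is reflexive — valid.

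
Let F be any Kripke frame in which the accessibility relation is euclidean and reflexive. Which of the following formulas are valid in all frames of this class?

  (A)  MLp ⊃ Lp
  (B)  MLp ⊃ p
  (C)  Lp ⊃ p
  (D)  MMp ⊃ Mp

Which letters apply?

A, B, C, D

A reflexive euclidean relation is also symmetric (from wRw and wRv the euclidean condition gives vRw) and hence transitive; it is an equivalence relation.
(A) MLp ⊃ Lp is the dual of axiom 5, which corresponds to the euclidean property. Every such R is euclidean — valid.
(B) MLp ⊃ p is the dual of axiom B; it is valid on a frame exactly when R is symmetric. Every such R is symmetric, so valid.
(C) Lp ⊃ p (axiom T) characterises the reflexive frames. Every such R is reflexive — valid.
(D) MMp ⊃ Mp is the dual of axiom 4, which corresponds to transitivity. Every such R is transitive — valid.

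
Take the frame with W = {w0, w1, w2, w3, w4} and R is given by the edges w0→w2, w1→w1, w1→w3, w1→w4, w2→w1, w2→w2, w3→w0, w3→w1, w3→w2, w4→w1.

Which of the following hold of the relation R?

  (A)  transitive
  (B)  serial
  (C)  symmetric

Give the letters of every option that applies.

B

(A) not transitive: w0 R w2 and w2 R w1 but not w0 R w1.
(B) serial: every world has an R-successor.
(C) not symmetric: w0 R w2 but not w2 R w0.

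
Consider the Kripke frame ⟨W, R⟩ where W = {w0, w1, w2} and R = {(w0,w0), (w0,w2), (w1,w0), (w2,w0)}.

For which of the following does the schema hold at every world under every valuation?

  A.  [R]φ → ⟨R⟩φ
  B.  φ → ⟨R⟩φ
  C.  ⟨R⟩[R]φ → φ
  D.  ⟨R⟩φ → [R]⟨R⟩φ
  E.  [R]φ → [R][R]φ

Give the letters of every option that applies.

R is not reflexive: not w1 R w1.
R is not symmetric: w1 R w0 but not w0 R w1.
R is not transitive: w1 R w0 and w0 R w2 but not w1 R w2.
R is not euclidean: w0 R w2 and w0 R w2 but not w2 R w2.
R is serial: every world has an R-successor.
(A) [R]φ → ⟨R⟩φ is axiom D; it is valid on a frame exactly when R is serial. R is serial, so valid.
(B) φ → ⟨R⟩φ (the dual of axiom T) characterises the reflexive frames. R is not reflexive — not valid.
(C) the dual of axiom B: valid iff R is symmetric. R is not symmetric — not valid.
(D) ⟨R⟩φ → [R]⟨R⟩φ is axiom 5; it is valid on a frame exactly when R is euclidean. R is not euclidean, so not valid.
(E) [R]φ → [R][R]φ is axiom 4, which corresponds to transitivity. R is not transitive — not valid.

A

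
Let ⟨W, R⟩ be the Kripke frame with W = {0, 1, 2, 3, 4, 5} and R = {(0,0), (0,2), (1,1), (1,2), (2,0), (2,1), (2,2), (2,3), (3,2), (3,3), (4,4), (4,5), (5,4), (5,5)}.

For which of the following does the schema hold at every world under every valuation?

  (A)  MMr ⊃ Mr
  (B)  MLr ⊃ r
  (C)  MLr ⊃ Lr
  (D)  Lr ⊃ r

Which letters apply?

B, D

R is reflexive: each world relates to itself.
R is symmetric: every R-edge is matched by its reverse.
R is not transitive: 0 R 2 and 2 R 1 but not 0 R 1.
R is not euclidean: 2 R 0 and 2 R 1 but not 0 R 1.
(A) the dual of axiom 4: valid iff R is transitive. R is not transitive — not valid.
(B) the dual of axiom B: valid iff R is symmetric. R is symmetric — valid.
(C) MLr ⊃ Lr (the dual of axiom 5) characterises the euclidean frames. R is not euclidean — not valid.
(D) Lr ⊃ r is axiom T, which corresponds to reflexivity. R is reflexive — valid.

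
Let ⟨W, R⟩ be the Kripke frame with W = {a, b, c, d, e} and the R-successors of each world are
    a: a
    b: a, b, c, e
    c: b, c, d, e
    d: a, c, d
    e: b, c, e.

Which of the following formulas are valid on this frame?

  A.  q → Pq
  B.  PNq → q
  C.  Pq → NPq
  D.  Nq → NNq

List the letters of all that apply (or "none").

R is reflexive: each world relates to itself.
R is not symmetric: b R a but not a R b.
R is not transitive: b R c and c R d but not b R d.
R is not euclidean: b R a and b R b but not a R b.
(A) q → Pq is the dual of axiom T, which corresponds to reflexivity. R is reflexive — valid.
(B) PNq → q is the dual of axiom B; it is valid on a frame exactly when R is symmetric. R is not symmetric, so not valid.
(C) Pq → NPq (axiom 5) characterises the euclidean frames. R is not euclidean — not valid.
(D) Nq → NNq is axiom 4; it is valid on a frame exactly when R is transitive. R is not transitive, so not valid.

A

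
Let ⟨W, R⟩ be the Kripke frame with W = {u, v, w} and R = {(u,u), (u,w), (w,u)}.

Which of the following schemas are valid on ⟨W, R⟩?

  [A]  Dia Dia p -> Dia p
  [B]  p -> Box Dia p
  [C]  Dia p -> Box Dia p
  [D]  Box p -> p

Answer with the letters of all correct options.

R is not reflexive: not v R v.
R is symmetric: every R-edge is matched by its reverse.
R is not transitive: w R u and u R w but not w R w.
R is not euclidean: u R w and u R w but not w R w.
(A) Dia Dia p -> Dia p (the dual of axiom 4) characterises the transitive frames. R is not transitive — not valid.
(B) p -> Box Dia p is axiom B, which corresponds to symmetry. R is symmetric — valid.
(C) Dia p -> Box Dia p is axiom 5, which corresponds to the euclidean property. R is not euclidean — not valid.
(D) Box p -> p is axiom T, which corresponds to reflexivity. R is not reflexive — not valid.

B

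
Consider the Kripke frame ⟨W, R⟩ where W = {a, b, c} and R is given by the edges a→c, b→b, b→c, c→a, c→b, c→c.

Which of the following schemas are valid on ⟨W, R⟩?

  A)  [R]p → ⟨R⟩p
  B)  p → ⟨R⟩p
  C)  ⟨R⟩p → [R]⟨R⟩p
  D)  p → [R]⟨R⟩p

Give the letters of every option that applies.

A, D

R is not reflexive: not a R a.
R is symmetric: every R-edge is matched by its reverse.
R is not euclidean: c R a and c R b but not a R b.
R is serial: every world has an R-successor.
(A) [R]p → ⟨R⟩p (axiom D) characterises the serial frames. R is serial — valid.
(B) p → ⟨R⟩p is the dual of axiom T; it is valid on a frame exactly when R is reflexive. R is not reflexive, so not valid.
(C) ⟨R⟩p → [R]⟨R⟩p is axiom 5; it is valid on a frame exactly when R is euclidean. R is not euclidean, so not valid.
(D) p → [R]⟨R⟩p is axiom B, which corresponds to symmetry. R is symmetric — valid.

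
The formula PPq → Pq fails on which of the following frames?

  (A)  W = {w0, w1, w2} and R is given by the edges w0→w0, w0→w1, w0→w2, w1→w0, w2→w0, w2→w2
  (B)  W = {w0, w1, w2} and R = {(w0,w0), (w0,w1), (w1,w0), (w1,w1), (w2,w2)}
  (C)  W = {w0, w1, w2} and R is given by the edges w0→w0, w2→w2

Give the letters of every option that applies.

The schema PPq → Pq is the dual of axiom 4; it is valid on a frame iff R is transitive.
(A) R is not transitive (w1 R w0 and w0 R w1 but not w1 R w1), so the schema fails here.
(B) R is transitive (R is closed under composition), so the schema is valid here.
(C) R is transitive (R is closed under composition), so the schema is valid here.

A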